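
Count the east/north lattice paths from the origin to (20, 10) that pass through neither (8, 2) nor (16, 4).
Number of paths = 23784165

Inclusion–exclusion. Total paths: C(30, 20) = 30045015. Through P₁: C(10, 8)·C(20, 12) = 5668650. Through P₂: C(20, 16)·C(10, 4) = 1017450. Since P₁ is strictly southwest of P₂, a monotone path through both must visit P₁ then P₂; paths through both = C(10, 8)·C(10, 8)·C(10, 4) = 425250. Avoid both = 30045015 − 5668650 − 1017450 + 425250 = 23784165.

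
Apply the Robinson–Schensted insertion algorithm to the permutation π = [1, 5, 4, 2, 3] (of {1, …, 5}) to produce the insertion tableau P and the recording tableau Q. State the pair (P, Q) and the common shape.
P = [1, 2, 3] / [4] / [5];  Q = [1, 2, 5] / [3] / [4];  common shape = (3, 1, 1)

Row-insert the values π_1, π_2, … into P one at a time, bumping the leftmost entry strictly greater than the inserted value down to the next row. The recording tableau Q records, in position (i, j), the step at which that cell was added to P.
  Insert 1 (step 1): P = [1];  Q = [1]
  Insert 5 (step 2): P = [1, 5];  Q = [1, 2]
  Insert 4 (step 3): P = [1, 4] / [5];  Q = [1, 2] / [3]
  Insert 2 (step 4): P = [1, 2] / [4] / [5];  Q = [1, 2] / [3] / [4]
  Insert 3 (step 5): P = [1, 2, 3] / [4] / [5];  Q = [1, 2, 5] / [3] / [4]
Final shape: (3, 1, 1).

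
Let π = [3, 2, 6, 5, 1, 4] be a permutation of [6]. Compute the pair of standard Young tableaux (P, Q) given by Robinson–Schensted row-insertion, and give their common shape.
P = [1, 4] / [2, 5] / [3, 6];  Q = [1, 3] / [2, 4] / [5, 6];  common shape = (2, 2, 2)

Row-insert the values π_1, π_2, … into P one at a time, bumping the leftmost entry strictly greater than the inserted value down to the next row. The recording tableau Q records, in position (i, j), the step at which that cell was added to P.
  Insert 3 (step 1): P = [3];  Q = [1]
  Insert 2 (step 2): P = [2] / [3];  Q = [1] / [2]
  Insert 6 (step 3): P = [2, 6] / [3];  Q = [1, 3] / [2]
  Insert 5 (step 4): P = [2, 5] / [3, 6];  Q = [1, 3] / [2, 4]
  Insert 1 (step 5): P = [1, 5] / [2, 6] / [3];  Q = [1, 3] / [2, 4] / [5]
  Insert 4 (step 6): P = [1, 4] / [2, 5] / [3, 6];  Q = [1, 3] / [2, 4] / [5, 6]
Final shape: (2, 2, 2).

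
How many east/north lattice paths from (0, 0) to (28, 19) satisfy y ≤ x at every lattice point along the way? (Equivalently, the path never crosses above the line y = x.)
Number of paths = 2404551645100

By the reflection principle (André's argument), the number of monotone paths to (28, 19) with n ≤ m that never go above y = x is C(47, 28) − C(47, 29) = 6973199770790 − 4568648125690 = 2404551645100.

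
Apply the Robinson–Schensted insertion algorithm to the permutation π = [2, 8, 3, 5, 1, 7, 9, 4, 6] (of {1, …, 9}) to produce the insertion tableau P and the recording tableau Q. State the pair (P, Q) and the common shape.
P = [1, 3, 4, 6, 9] / [2, 5, 7] / [8];  Q = [1, 2, 4, 6, 7] / [3, 8, 9] / [5];  common shape = (5, 3, 1)

Row-insert the values π_1, π_2, … into P one at a time, bumping the leftmost entry strictly greater than the inserted value down to the next row. The recording tableau Q records, in position (i, j), the step at which that cell was added to P.
  Insert 2 (step 1): P = [2];  Q = [1]
  Insert 8 (step 2): P = [2, 8];  Q = [1, 2]
  Insert 3 (step 3): P = [2, 3] / [8];  Q = [1, 2] / [3]
  Insert 5 (step 4): P = [2, 3, 5] / [8];  Q = [1, 2, 4] / [3]
  Insert 1 (step 5): P = [1, 3, 5] / [2] / [8];  Q = [1, 2, 4] / [3] / [5]
  Insert 7 (step 6): P = [1, 3, 5, 7] / [2] / [8];  Q = [1, 2, 4, 6] / [3] / [5]
  Insert 9 (step 7): P = [1, 3, 5, 7, 9] / [2] / [8];  Q = [1, 2, 4, 6, 7] / [3] / [5]
  Insert 4 (step 8): P = [1, 3, 4, 7, 9] / [2, 5] / [8];  Q = [1, 2, 4, 6, 7] / [3, 8] / [5]
  Insert 6 (step 9): P = [1, 3, 4, 6, 9] / [2, 5, 7] / [8];  Q = [1, 2, 4, 6, 7] / [3, 8, 9] / [5]
Final shape: (5, 3, 1).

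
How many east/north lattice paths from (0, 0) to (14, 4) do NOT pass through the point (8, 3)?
Number of paths = 1905

Total paths from (0, 0) to (14, 4): C(18, 14) = 3060. Paths through (8, 3): (paths (0, 0) → (8, 3)) × (paths (8, 3) → (14, 4)) = C(11, 8) · C(7, 6) = 165 · 7 = 1155. Avoidance count = 3060 − 1155 = 1905.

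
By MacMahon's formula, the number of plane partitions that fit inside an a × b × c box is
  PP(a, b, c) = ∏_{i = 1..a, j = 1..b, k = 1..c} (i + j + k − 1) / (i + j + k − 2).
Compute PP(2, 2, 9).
PP(2, 2, 9) = 1210

Evaluate the triple product over i = 1..2, j = 1..2, k = 1..9. The factors are (2/1) · (3/2) · (4/3) · (5/4) · (6/5) · (7/6) · (8/7) · (9/8) · … (36 factors total). The numerators and denominators telescope so the product is an integer; carrying out the multiplication exactly gives PP(2, 2, 9) = 1210.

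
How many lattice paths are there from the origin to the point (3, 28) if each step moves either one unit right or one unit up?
Number of paths = 4495

A monotone lattice path from (0, 0) to (3, 28) consists of 3 east steps and 28 north steps in some order, so it is determined by which 3 of the 31 steps are east. The count is C(31, 3) = 4495.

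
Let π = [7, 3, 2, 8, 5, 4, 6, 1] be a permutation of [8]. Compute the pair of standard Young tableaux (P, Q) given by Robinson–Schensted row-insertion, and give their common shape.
P = [1, 4, 6] / [2, 5] / [3, 8] / [7];  Q = [1, 4, 7] / [2, 5] / [3, 6] / [8];  common shape = (3, 2, 2, 1)

Row-insert the values π_1, π_2, … into P one at a time, bumping the leftmost entry strictly greater than the inserted value down to the next row. The recording tableau Q records, in position (i, j), the step at which that cell was added to P.
  Insert 7 (step 1): P = [7];  Q = [1]
  Insert 3 (step 2): P = [3] / [7];  Q = [1] / [2]
  Insert 2 (step 3): P = [2] / [3] / [7];  Q = [1] / [2] / [3]
  Insert 8 (step 4): P = [2, 8] / [3] / [7];  Q = [1, 4] / [2] / [3]
  Insert 5 (step 5): P = [2, 5] / [3, 8] / [7];  Q = [1, 4] / [2, 5] / [3]
  Insert 4 (step 6): P = [2, 4] / [3, 5] / [7, 8];  Q = [1, 4] / [2, 5] / [3, 6]
  Insert 6 (step 7): P = [2, 4, 6] / [3, 5] / [7, 8];  Q = [1, 4, 7] / [2, 5] / [3, 6]
  Insert 1 (step 8): P = [1, 4, 6] / [2, 5] / [3, 8] / [7];  Q = [1, 4, 7] / [2, 5] / [3, 6] / [8]
Final shape: (3, 2, 2, 1).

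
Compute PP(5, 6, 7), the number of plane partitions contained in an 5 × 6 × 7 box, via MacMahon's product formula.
PP(5, 6, 7) = 739309710568

Evaluate the triple product over i = 1..5, j = 1..6, k = 1..7. The factors are (2/1) · (3/2) · (4/3) · (5/4) · (6/5) · (7/6) · (8/7) · (3/2) · … (210 factors total). The numerators and denominators telescope so the product is an integer; carrying out the multiplication exactly gives PP(5, 6, 7) = 739309710568.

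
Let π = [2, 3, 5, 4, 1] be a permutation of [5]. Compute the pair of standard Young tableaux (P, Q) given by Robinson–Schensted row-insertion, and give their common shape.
P = [1, 3, 4] / [2] / [5];  Q = [1, 2, 3] / [4] / [5];  common shape = (3, 1, 1)

Row-insert the values π_1, π_2, … into P one at a time, bumping the leftmost entry strictly greater than the inserted value down to the next row. The recording tableau Q records, in position (i, j), the step at which that cell was added to P.
  Insert 2 (step 1): P = [2];  Q = [1]
  Insert 3 (step 2): P = [2, 3];  Q = [1, 2]
  Insert 5 (step 3): P = [2, 3, 5];  Q = [1, 2, 3]
  Insert 4 (step 4): P = [2, 3, 4] / [5];  Q = [1, 2, 3] / [4]
  Insert 1 (step 5): P = [1, 3, 4] / [2] / [5];  Q = [1, 2, 3] / [4] / [5]
Final shape: (3, 1, 1).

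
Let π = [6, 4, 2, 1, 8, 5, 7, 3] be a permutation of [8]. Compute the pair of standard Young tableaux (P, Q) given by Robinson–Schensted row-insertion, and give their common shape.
P = [1, 3, 7] / [2, 5] / [4, 8] / [6];  Q = [1, 5, 7] / [2, 6] / [3, 8] / [4];  common shape = (3, 2, 2, 1)

Row-insert the values π_1, π_2, … into P one at a time, bumping the leftmost entry strictly greater than the inserted value down to the next row. The recording tableau Q records, in position (i, j), the step at which that cell was added to P.
  Insert 6 (step 1): P = [6];  Q = [1]
  Insert 4 (step 2): P = [4] / [6];  Q = [1] / [2]
  Insert 2 (step 3): P = [2] / [4] / [6];  Q = [1] / [2] / [3]
  Insert 1 (step 4): P = [1] / [2] / [4] / [6];  Q = [1] / [2] / [3] / [4]
  Insert 8 (step 5): P = [1, 8] / [2] / [4] / [6];  Q = [1, 5] / [2] / [3] / [4]
  Insert 5 (step 6): P = [1, 5] / [2, 8] / [4] / [6];  Q = [1, 5] / [2, 6] / [3] / [4]
  Insert 7 (step 7): P = [1, 5, 7] / [2, 8] / [4] / [6];  Q = [1, 5, 7] / [2, 6] / [3] / [4]
  Insert 3 (step 8): P = [1, 3, 7] / [2, 5] / [4, 8] / [6];  Q = [1, 5, 7] / [2, 6] / [3, 8] / [4]
Final shape: (3, 2, 2, 1).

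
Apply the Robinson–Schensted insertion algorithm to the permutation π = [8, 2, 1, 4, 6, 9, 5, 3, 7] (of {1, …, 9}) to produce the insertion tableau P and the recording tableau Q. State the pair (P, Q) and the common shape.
P = [1, 3, 5, 7] / [2, 4, 9] / [6] / [8];  Q = [1, 4, 5, 6] / [2, 7, 9] / [3] / [8];  common shape = (4, 3, 1, 1)

Row-insert the values π_1, π_2, … into P one at a time, bumping the leftmost entry strictly greater than the inserted value down to the next row. The recording tableau Q records, in position (i, j), the step at which that cell was added to P.
  Insert 8 (step 1): P = [8];  Q = [1]
  Insert 2 (step 2): P = [2] / [8];  Q = [1] / [2]
  Insert 1 (step 3): P = [1] / [2] / [8];  Q = [1] / [2] / [3]
  Insert 4 (step 4): P = [1, 4] / [2] / [8];  Q = [1, 4] / [2] / [3]
  Insert 6 (step 5): P = [1, 4, 6] / [2] / [8];  Q = [1, 4, 5] / [2] / [3]
  Insert 9 (step 6): P = [1, 4, 6, 9] / [2] / [8];  Q = [1, 4, 5, 6] / [2] / [3]
  Insert 5 (step 7): P = [1, 4, 5, 9] / [2, 6] / [8];  Q = [1, 4, 5, 6] / [2, 7] / [3]
  Insert 3 (step 8): P = [1, 3, 5, 9] / [2, 4] / [6] / [8];  Q = [1, 4, 5, 6] / [2, 7] / [3] / [8]
  Insert 7 (step 9): P = [1, 3, 5, 7] / [2, 4, 9] / [6] / [8];  Q = [1, 4, 5, 6] / [2, 7, 9] / [3] / [8]
Final shape: (4, 3, 1, 1).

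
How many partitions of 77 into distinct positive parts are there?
q(77) = 58499

A partition into distinct parts is a strictly decreasing sequence summing to n. The recurrence d(n, m) = d(n, m−1) + d(n−m, m−1) (use part m at most once) with q(n) = d(n, n) gives q(77) = 58499. (Euler's theorem: # distinct-part partitions = # odd-part partitions.)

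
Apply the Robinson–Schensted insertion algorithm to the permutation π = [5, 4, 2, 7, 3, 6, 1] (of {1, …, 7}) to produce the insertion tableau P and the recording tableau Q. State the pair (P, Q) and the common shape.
P = [1, 3, 6] / [2, 7] / [4] / [5];  Q = [1, 4, 6] / [2, 5] / [3] / [7];  common shape = (3, 2, 1, 1)

Row-insert the values π_1, π_2, … into P one at a time, bumping the leftmost entry strictly greater than the inserted value down to the next row. The recording tableau Q records, in position (i, j), the step at which that cell was added to P.
  Insert 5 (step 1): P = [5];  Q = [1]
  Insert 4 (step 2): P = [4] / [5];  Q = [1] / [2]
  Insert 2 (step 3): P = [2] / [4] / [5];  Q = [1] / [2] / [3]
  Insert 7 (step 4): P = [2, 7] / [4] / [5];  Q = [1, 4] / [2] / [3]
  Insert 3 (step 5): P = [2, 3] / [4, 7] / [5];  Q = [1, 4] / [2, 5] / [3]
  Insert 6 (step 6): P = [2, 3, 6] / [4, 7] / [5];  Q = [1, 4, 6] / [2, 5] / [3]
  Insert 1 (step 7): P = [1, 3, 6] / [2, 7] / [4] / [5];  Q = [1, 4, 6] / [2, 5] / [3] / [7]
Final shape: (3, 2, 1, 1).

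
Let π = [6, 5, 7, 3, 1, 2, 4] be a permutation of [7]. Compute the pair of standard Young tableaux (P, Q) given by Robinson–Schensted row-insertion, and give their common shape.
P = [1, 2, 4] / [3, 7] / [5] / [6];  Q = [1, 3, 7] / [2, 6] / [4] / [5];  common shape = (3, 2, 1, 1)

Row-insert the values π_1, π_2, … into P one at a time, bumping the leftmost entry strictly greater than the inserted value down to the next row. The recording tableau Q records, in position (i, j), the step at which that cell was added to P.
  Insert 6 (step 1): P = [6];  Q = [1]
  Insert 5 (step 2): P = [5] / [6];  Q = [1] / [2]
  Insert 7 (step 3): P = [5, 7] / [6];  Q = [1, 3] / [2]
  Insert 3 (step 4): P = [3, 7] / [5] / [6];  Q = [1, 3] / [2] / [4]
  Insert 1 (step 5): P = [1, 7] / [3] / [5] / [6];  Q = [1, 3] / [2] / [4] / [5]
  Insert 2 (step 6): P = [1, 2] / [3, 7] / [5] / [6];  Q = [1, 3] / [2, 6] / [4] / [5]
  Insert 4 (step 7): P = [1, 2, 4] / [3, 7] / [5] / [6];  Q = [1, 3, 7] / [2, 6] / [4] / [5]
Final shape: (3, 2, 1, 1).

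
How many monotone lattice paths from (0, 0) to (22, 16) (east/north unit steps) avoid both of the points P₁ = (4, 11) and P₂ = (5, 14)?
Number of paths = 22192988817

Inclusion–exclusion. Total paths: C(38, 22) = 22239974430. Through P₁: C(15, 4)·C(23, 18) = 45930885. Through P₂: C(19, 5)·C(19, 17) = 1988388. Since P₁ is strictly southwest of P₂, a monotone path through both must visit P₁ then P₂; paths through both = C(15, 4)·C(4, 1)·C(19, 17) = 933660. Avoid both = 22239974430 − 45930885 − 1988388 + 933660 = 22192988817.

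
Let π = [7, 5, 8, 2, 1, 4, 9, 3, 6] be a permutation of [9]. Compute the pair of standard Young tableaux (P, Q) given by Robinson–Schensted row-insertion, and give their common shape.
P = [1, 3, 6] / [2, 4, 9] / [5, 8] / [7];  Q = [1, 3, 7] / [2, 6, 9] / [4, 8] / [5];  common shape = (3, 3, 2, 1)

Row-insert the values π_1, π_2, … into P one at a time, bumping the leftmost entry strictly greater than the inserted value down to the next row. The recording tableau Q records, in position (i, j), the step at which that cell was added to P.
  Insert 7 (step 1): P = [7];  Q = [1]
  Insert 5 (step 2): P = [5] / [7];  Q = [1] / [2]
  Insert 8 (step 3): P = [5, 8] / [7];  Q = [1, 3] / [2]
  Insert 2 (step 4): P = [2, 8] / [5] / [7];  Q = [1, 3] / [2] / [4]
  Insert 1 (step 5): P = [1, 8] / [2] / [5] / [7];  Q = [1, 3] / [2] / [4] / [5]
  Insert 4 (step 6): P = [1, 4] / [2, 8] / [5] / [7];  Q = [1, 3] / [2, 6] / [4] / [5]
  Insert 9 (step 7): P = [1, 4, 9] / [2, 8] / [5] / [7];  Q = [1, 3, 7] / [2, 6] / [4] / [5]
  Insert 3 (step 8): P = [1, 3, 9] / [2, 4] / [5, 8] / [7];  Q = [1, 3, 7] / [2, 6] / [4, 8] / [5]
  Insert 6 (step 9): P = [1, 3, 6] / [2, 4, 9] / [5, 8] / [7];  Q = [1, 3, 7] / [2, 6, 9] / [4, 8] / [5]
Final shape: (3, 3, 2, 1).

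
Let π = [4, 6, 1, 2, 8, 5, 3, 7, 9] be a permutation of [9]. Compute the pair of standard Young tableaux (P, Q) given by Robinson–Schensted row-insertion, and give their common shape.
P = [1, 2, 3, 7, 9] / [4, 5, 8] / [6];  Q = [1, 2, 5, 8, 9] / [3, 4, 6] / [7];  common shape = (5, 3, 1)

Row-insert the values π_1, π_2, … into P one at a time, bumping the leftmost entry strictly greater than the inserted value down to the next row. The recording tableau Q records, in position (i, j), the step at which that cell was added to P.
  Insert 4 (step 1): P = [4];  Q = [1]
  Insert 6 (step 2): P = [4, 6];  Q = [1, 2]
  Insert 1 (step 3): P = [1, 6] / [4];  Q = [1, 2] / [3]
  Insert 2 (step 4): P = [1, 2] / [4, 6];  Q = [1, 2] / [3, 4]
  Insert 8 (step 5): P = [1, 2, 8] / [4, 6];  Q = [1, 2, 5] / [3, 4]
  Insert 5 (step 6): P = [1, 2, 5] / [4, 6, 8];  Q = [1, 2, 5] / [3, 4, 6]
  Insert 3 (step 7): P = [1, 2, 3] / [4, 5, 8] / [6];  Q = [1, 2, 5] / [3, 4, 6] / [7]
  Insert 7 (step 8): P = [1, 2, 3, 7] / [4, 5, 8] / [6];  Q = [1, 2, 5, 8] / [3, 4, 6] / [7]
  Insert 9 (step 9): P = [1, 2, 3, 7, 9] / [4, 5, 8] / [6];  Q = [1, 2, 5, 8, 9] / [3, 4, 6] / [7]
Final shape: (5, 3, 1).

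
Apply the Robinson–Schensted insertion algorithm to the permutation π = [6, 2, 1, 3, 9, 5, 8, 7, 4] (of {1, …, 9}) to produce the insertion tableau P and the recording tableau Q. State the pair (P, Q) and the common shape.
P = [1, 3, 4, 7] / [2, 5] / [6, 8] / [9];  Q = [1, 4, 5, 7] / [2, 6] / [3, 8] / [9];  common shape = (4, 2, 2, 1)

Row-insert the values π_1, π_2, … into P one at a time, bumping the leftmost entry strictly greater than the inserted value down to the next row. The recording tableau Q records, in position (i, j), the step at which that cell was added to P.
  Insert 6 (step 1): P = [6];  Q = [1]
  Insert 2 (step 2): P = [2] / [6];  Q = [1] / [2]
  Insert 1 (step 3): P = [1] / [2] / [6];  Q = [1] / [2] / [3]
  Insert 3 (step 4): P = [1, 3] / [2] / [6];  Q = [1, 4] / [2] / [3]
  Insert 9 (step 5): P = [1, 3, 9] / [2] / [6];  Q = [1, 4, 5] / [2] / [3]
  Insert 5 (step 6): P = [1, 3, 5] / [2, 9] / [6];  Q = [1, 4, 5] / [2, 6] / [3]
  Insert 8 (step 7): P = [1, 3, 5, 8] / [2, 9] / [6];  Q = [1, 4, 5, 7] / [2, 6] / [3]
  Insert 7 (step 8): P = [1, 3, 5, 7] / [2, 8] / [6, 9];  Q = [1, 4, 5, 7] / [2, 6] / [3, 8]
  Insert 4 (step 9): P = [1, 3, 4, 7] / [2, 5] / [6, 8] / [9];  Q = [1, 4, 5, 7] / [2, 6] / [3, 8] / [9]
Final shape: (4, 2, 2, 1).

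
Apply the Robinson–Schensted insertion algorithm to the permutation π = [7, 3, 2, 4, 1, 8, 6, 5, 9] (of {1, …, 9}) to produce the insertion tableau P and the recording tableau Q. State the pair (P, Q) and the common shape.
P = [1, 4, 5, 9] / [2, 6] / [3, 8] / [7];  Q = [1, 4, 6, 9] / [2, 7] / [3, 8] / [5];  common shape = (4, 2, 2, 1)

Row-insert the values π_1, π_2, … into P one at a time, bumping the leftmost entry strictly greater than the inserted value down to the next row. The recording tableau Q records, in position (i, j), the step at which that cell was added to P.
  Insert 7 (step 1): P = [7];  Q = [1]
  Insert 3 (step 2): P = [3] / [7];  Q = [1] / [2]
  Insert 2 (step 3): P = [2] / [3] / [7];  Q = [1] / [2] / [3]
  Insert 4 (step 4): P = [2, 4] / [3] / [7];  Q = [1, 4] / [2] / [3]
  Insert 1 (step 5): P = [1, 4] / [2] / [3] / [7];  Q = [1, 4] / [2] / [3] / [5]
  Insert 8 (step 6): P = [1, 4, 8] / [2] / [3] / [7];  Q = [1, 4, 6] / [2] / [3] / [5]
  Insert 6 (step 7): P = [1, 4, 6] / [2, 8] / [3] / [7];  Q = [1, 4, 6] / [2, 7] / [3] / [5]
  Insert 5 (step 8): P = [1, 4, 5] / [2, 6] / [3, 8] / [7];  Q = [1, 4, 6] / [2, 7] / [3, 8] / [5]
  Insert 9 (step 9): P = [1, 4, 5, 9] / [2, 6] / [3, 8] / [7];  Q = [1, 4, 6, 9] / [2, 7] / [3, 8] / [5]
Final shape: (4, 2, 2, 1).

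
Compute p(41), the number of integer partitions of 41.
p(41) = 44583

Compute p(n) via the recurrence p(n, m) = p(n, m−1) + p(n−m, m), where p(n, m) counts partitions of n with all parts ≤ m and p(n) = p(n, n). The base cases are p(0, m) = 1 and p(n, 0) = 0 for n > 0. Filling the table yields p(41) = 44583. (Euler's pentagonal recurrence is an alternative.)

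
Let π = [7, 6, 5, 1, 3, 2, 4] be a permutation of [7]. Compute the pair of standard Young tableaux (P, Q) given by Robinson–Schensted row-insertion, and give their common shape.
P = [1, 2, 4] / [3] / [5] / [6] / [7];  Q = [1, 5, 7] / [2] / [3] / [4] / [6];  common shape = (3, 1, 1, 1, 1)

Row-insert the values π_1, π_2, … into P one at a time, bumping the leftmost entry strictly greater than the inserted value down to the next row. The recording tableau Q records, in position (i, j), the step at which that cell was added to P.
  Insert 7 (step 1): P = [7];  Q = [1]
  Insert 6 (step 2): P = [6] / [7];  Q = [1] / [2]
  Insert 5 (step 3): P = [5] / [6] / [7];  Q = [1] / [2] / [3]
  Insert 1 (step 4): P = [1] / [5] / [6] / [7];  Q = [1] / [2] / [3] / [4]
  Insert 3 (step 5): P = [1, 3] / [5] / [6] / [7];  Q = [1, 5] / [2] / [3] / [4]
  Insert 2 (step 6): P = [1, 2] / [3] / [5] / [6] / [7];  Q = [1, 5] / [2] / [3] / [4] / [6]
  Insert 4 (step 7): P = [1, 2, 4] / [3] / [5] / [6] / [7];  Q = [1, 5, 7] / [2] / [3] / [4] / [6]
Final shape: (3, 1, 1, 1, 1).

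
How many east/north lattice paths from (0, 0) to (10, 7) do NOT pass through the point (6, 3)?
Number of paths = 13568

Total paths from (0, 0) to (10, 7): C(17, 10) = 19448. Paths through (6, 3): (paths (0, 0) → (6, 3)) × (paths (6, 3) → (10, 7)) = C(9, 6) · C(8, 4) = 84 · 70 = 5880. Avoidance count = 19448 − 5880 = 13568.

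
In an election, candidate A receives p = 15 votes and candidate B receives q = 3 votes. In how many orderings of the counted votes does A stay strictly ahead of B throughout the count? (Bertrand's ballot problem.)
Strict-lead orderings = 544

Total orderings of the 18 votes with 15 for A: C(18, 15) = 816. By the Bertrand ballot formula (Cycle Lemma / reflection principle), the number of orderings in which A is strictly ahead of B throughout is (p − q)/(p + q) · C(p + q, p) = (15 − 3)/(15 + 3) · 816 = 544.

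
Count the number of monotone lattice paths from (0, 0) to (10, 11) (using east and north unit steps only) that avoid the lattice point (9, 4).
Number of paths = 346996

Total paths from (0, 0) to (10, 11): C(21, 10) = 352716. Paths through (9, 4): (paths (0, 0) → (9, 4)) × (paths (9, 4) → (10, 11)) = C(13, 9) · C(8, 1) = 715 · 8 = 5720. Avoidance count = 352716 − 5720 = 346996.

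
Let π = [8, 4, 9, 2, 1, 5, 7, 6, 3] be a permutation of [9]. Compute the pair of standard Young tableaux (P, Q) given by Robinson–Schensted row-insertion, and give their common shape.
P = [1, 3, 6] / [2, 5] / [4, 7] / [8, 9];  Q = [1, 3, 7] / [2, 6] / [4, 8] / [5, 9];  common shape = (3, 2, 2, 2)

Row-insert the values π_1, π_2, … into P one at a time, bumping the leftmost entry strictly greater than the inserted value down to the next row. The recording tableau Q records, in position (i, j), the step at which that cell was added to P.
  Insert 8 (step 1): P = [8];  Q = [1]
  Insert 4 (step 2): P = [4] / [8];  Q = [1] / [2]
  Insert 9 (step 3): P = [4, 9] / [8];  Q = [1, 3] / [2]
  Insert 2 (step 4): P = [2, 9] / [4] / [8];  Q = [1, 3] / [2] / [4]
  Insert 1 (step 5): P = [1, 9] / [2] / [4] / [8];  Q = [1, 3] / [2] / [4] / [5]
  Insert 5 (step 6): P = [1, 5] / [2, 9] / [4] / [8];  Q = [1, 3] / [2, 6] / [4] / [5]
  Insert 7 (step 7): P = [1, 5, 7] / [2, 9] / [4] / [8];  Q = [1, 3, 7] / [2, 6] / [4] / [5]
  Insert 6 (step 8): P = [1, 5, 6] / [2, 7] / [4, 9] / [8];  Q = [1, 3, 7] / [2, 6] / [4, 8] / [5]
  Insert 3 (step 9): P = [1, 3, 6] / [2, 5] / [4, 7] / [8, 9];  Q = [1, 3, 7] / [2, 6] / [4, 8] / [5, 9]
Final shape: (3, 2, 2, 2).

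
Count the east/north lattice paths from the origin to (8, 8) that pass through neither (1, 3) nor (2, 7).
Number of paths = 9590

Inclusion–exclusion. Total paths: C(16, 8) = 12870. Through P₁: C(4, 1)·C(12, 7) = 3168. Through P₂: C(9, 2)·C(7, 6) = 252. Since P₁ is strictly southwest of P₂, a monotone path through both must visit P₁ then P₂; paths through both = C(4, 1)·C(5, 1)·C(7, 6) = 140. Avoid both = 12870 − 3168 − 252 + 140 = 9590.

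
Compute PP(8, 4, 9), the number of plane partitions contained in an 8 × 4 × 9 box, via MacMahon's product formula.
PP(8, 4, 9) = 151561524301616

Evaluate the triple product over i = 1..8, j = 1..4, k = 1..9. The factors are (2/1) · (3/2) · (4/3) · (5/4) · (6/5) · (7/6) · (8/7) · (9/8) · … (288 factors total). The numerators and denominators telescope so the product is an integer; carrying out the multiplication exactly gives PP(8, 4, 9) = 151561524301616.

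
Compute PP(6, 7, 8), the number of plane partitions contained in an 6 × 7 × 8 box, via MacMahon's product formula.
PP(6, 7, 8) = 19702998159210080

Evaluate the triple product over i = 1..6, j = 1..7, k = 1..8. The factors are (2/1) · (3/2) · (4/3) · (5/4) · (6/5) · (7/6) · (8/7) · (9/8) · … (336 factors total). The numerators and denominators telescope so the product is an integer; carrying out the multiplication exactly gives PP(6, 7, 8) = 19702998159210080.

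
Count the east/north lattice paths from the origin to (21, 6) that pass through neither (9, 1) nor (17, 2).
Number of paths = 228460

Inclusion–exclusion. Total paths: C(27, 21) = 296010. Through P₁: C(10, 9)·C(17, 12) = 61880. Through P₂: C(19, 17)·C(8, 4) = 11970. Since P₁ is strictly southwest of P₂, a monotone path through both must visit P₁ then P₂; paths through both = C(10, 9)·C(9, 8)·C(8, 4) = 6300. Avoid both = 296010 − 61880 − 11970 + 6300 = 228460.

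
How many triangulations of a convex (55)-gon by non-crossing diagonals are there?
C_53 = 116157871455782434250553845880

These polygon triangulations are counted by the Catalan number C_n = (1/(n + 1)) · C(2n, n). For n = 53: C_53 = (1/54) · C(106, 53) = 6272525058612251449529907677520/54 = 116157871455782434250553845880.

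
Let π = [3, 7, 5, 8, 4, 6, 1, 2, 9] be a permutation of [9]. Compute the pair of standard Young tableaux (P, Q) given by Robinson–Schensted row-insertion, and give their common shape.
P = [1, 2, 6, 9] / [3, 4] / [5, 8] / [7];  Q = [1, 2, 4, 9] / [3, 6] / [5, 8] / [7];  common shape = (4, 2, 2, 1)

Row-insert the values π_1, π_2, … into P one at a time, bumping the leftmost entry strictly greater than the inserted value down to the next row. The recording tableau Q records, in position (i, j), the step at which that cell was added to P.
  Insert 3 (step 1): P = [3];  Q = [1]
  Insert 7 (step 2): P = [3, 7];  Q = [1, 2]
  Insert 5 (step 3): P = [3, 5] / [7];  Q = [1, 2] / [3]
  Insert 8 (step 4): P = [3, 5, 8] / [7];  Q = [1, 2, 4] / [3]
  Insert 4 (step 5): P = [3, 4, 8] / [5] / [7];  Q = [1, 2, 4] / [3] / [5]
  Insert 6 (step 6): P = [3, 4, 6] / [5, 8] / [7];  Q = [1, 2, 4] / [3, 6] / [5]
  Insert 1 (step 7): P = [1, 4, 6] / [3, 8] / [5] / [7];  Q = [1, 2, 4] / [3, 6] / [5] / [7]
  Insert 2 (step 8): P = [1, 2, 6] / [3, 4] / [5, 8] / [7];  Q = [1, 2, 4] / [3, 6] / [5, 8] / [7]
  Insert 9 (step 9): P = [1, 2, 6, 9] / [3, 4] / [5, 8] / [7];  Q = [1, 2, 4, 9] / [3, 6] / [5, 8] / [7]
Final shape: (4, 2, 2, 1).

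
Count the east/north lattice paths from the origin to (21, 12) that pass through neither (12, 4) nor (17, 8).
Number of paths = 250915270

Inclusion–exclusion. Total paths: C(33, 21) = 354817320. Through P₁: C(16, 12)·C(17, 9) = 44244200. Through P₂: C(25, 17)·C(8, 4) = 75710250. Since P₁ is strictly southwest of P₂, a monotone path through both must visit P₁ then P₂; paths through both = C(16, 12)·C(9, 5)·C(8, 4) = 16052400. Avoid both = 354817320 − 44244200 − 75710250 + 16052400 = 250915270.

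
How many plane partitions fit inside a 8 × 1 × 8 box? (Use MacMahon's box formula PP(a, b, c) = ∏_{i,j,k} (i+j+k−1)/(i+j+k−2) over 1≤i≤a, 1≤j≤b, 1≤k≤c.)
PP(8, 1, 8) = 12870

Evaluate the triple product over i = 1..8, j = 1..1, k = 1..8. The factors are (2/1) · (3/2) · (4/3) · (5/4) · (6/5) · (7/6) · (8/7) · (9/8) · … (64 factors total). The numerators and denominators telescope so the product is an integer; carrying out the multiplication exactly gives PP(8, 1, 8) = 12870.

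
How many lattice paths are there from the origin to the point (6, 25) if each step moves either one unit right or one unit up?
Number of paths = 736281

A monotone lattice path from (0, 0) to (6, 25) consists of 6 east steps and 25 north steps in some order, so it is determined by which 6 of the 31 steps are east. The count is C(31, 6) = 736281.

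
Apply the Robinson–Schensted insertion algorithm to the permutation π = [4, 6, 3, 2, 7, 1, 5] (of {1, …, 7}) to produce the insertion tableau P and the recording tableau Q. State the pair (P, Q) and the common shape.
P = [1, 5, 7] / [2, 6] / [3] / [4];  Q = [1, 2, 5] / [3, 7] / [4] / [6];  common shape = (3, 2, 1, 1)

Row-insert the values π_1, π_2, … into P one at a time, bumping the leftmost entry strictly greater than the inserted value down to the next row. The recording tableau Q records, in position (i, j), the step at which that cell was added to P.
  Insert 4 (step 1): P = [4];  Q = [1]
  Insert 6 (step 2): P = [4, 6];  Q = [1, 2]
  Insert 3 (step 3): P = [3, 6] / [4];  Q = [1, 2] / [3]
  Insert 2 (step 4): P = [2, 6] / [3] / [4];  Q = [1, 2] / [3] / [4]
  Insert 7 (step 5): P = [2, 6, 7] / [3] / [4];  Q = [1, 2, 5] / [3] / [4]
  Insert 1 (step 6): P = [1, 6, 7] / [2] / [3] / [4];  Q = [1, 2, 5] / [3] / [4] / [6]
  Insert 5 (step 7): P = [1, 5, 7] / [2, 6] / [3] / [4];  Q = [1, 2, 5] / [3, 7] / [4] / [6]
Final shape: (3, 2, 1, 1).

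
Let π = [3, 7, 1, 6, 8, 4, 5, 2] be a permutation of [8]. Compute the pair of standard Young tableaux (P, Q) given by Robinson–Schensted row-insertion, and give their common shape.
P = [1, 2, 5] / [3, 4, 8] / [6] / [7];  Q = [1, 2, 5] / [3, 4, 7] / [6] / [8];  common shape = (3, 3, 1, 1)

Row-insert the values π_1, π_2, … into P one at a time, bumping the leftmost entry strictly greater than the inserted value down to the next row. The recording tableau Q records, in position (i, j), the step at which that cell was added to P.
  Insert 3 (step 1): P = [3];  Q = [1]
  Insert 7 (step 2): P = [3, 7];  Q = [1, 2]
  Insert 1 (step 3): P = [1, 7] / [3];  Q = [1, 2] / [3]
  Insert 6 (step 4): P = [1, 6] / [3, 7];  Q = [1, 2] / [3, 4]
  Insert 8 (step 5): P = [1, 6, 8] / [3, 7];  Q = [1, 2, 5] / [3, 4]
  Insert 4 (step 6): P = [1, 4, 8] / [3, 6] / [7];  Q = [1, 2, 5] / [3, 4] / [6]
  Insert 5 (step 7): P = [1, 4, 5] / [3, 6, 8] / [7];  Q = [1, 2, 5] / [3, 4, 7] / [6]
  Insert 2 (step 8): P = [1, 2, 5] / [3, 4, 8] / [6] / [7];  Q = [1, 2, 5] / [3, 4, 7] / [6] / [8]
Final shape: (3, 3, 1, 1).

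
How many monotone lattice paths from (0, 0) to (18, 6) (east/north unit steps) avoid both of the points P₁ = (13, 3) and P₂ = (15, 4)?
Number of paths = 81276

Inclusion–exclusion. Total paths: C(24, 18) = 134596. Through P₁: C(16, 13)·C(8, 5) = 31360. Through P₂: C(19, 15)·C(5, 3) = 38760. Since P₁ is strictly southwest of P₂, a monotone path through both must visit P₁ then P₂; paths through both = C(16, 13)·C(3, 2)·C(5, 3) = 16800. Avoid both = 134596 − 31360 − 38760 + 16800 = 81276.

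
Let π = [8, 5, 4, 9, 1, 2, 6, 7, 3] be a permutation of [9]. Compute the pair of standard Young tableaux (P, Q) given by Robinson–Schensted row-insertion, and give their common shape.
P = [1, 2, 3, 7] / [4, 6] / [5, 9] / [8];  Q = [1, 4, 7, 8] / [2, 6] / [3, 9] / [5];  common shape = (4, 2, 2, 1)

Row-insert the values π_1, π_2, … into P one at a time, bumping the leftmost entry strictly greater than the inserted value down to the next row. The recording tableau Q records, in position (i, j), the step at which that cell was added to P.
  Insert 8 (step 1): P = [8];  Q = [1]
  Insert 5 (step 2): P = [5] / [8];  Q = [1] / [2]
  Insert 4 (step 3): P = [4] / [5] / [8];  Q = [1] / [2] / [3]
  Insert 9 (step 4): P = [4, 9] / [5] / [8];  Q = [1, 4] / [2] / [3]
  Insert 1 (step 5): P = [1, 9] / [4] / [5] / [8];  Q = [1, 4] / [2] / [3] / [5]
  Insert 2 (step 6): P = [1, 2] / [4, 9] / [5] / [8];  Q = [1, 4] / [2, 6] / [3] / [5]
  Insert 6 (step 7): P = [1, 2, 6] / [4, 9] / [5] / [8];  Q = [1, 4, 7] / [2, 6] / [3] / [5]
  Insert 7 (step 8): P = [1, 2, 6, 7] / [4, 9] / [5] / [8];  Q = [1, 4, 7, 8] / [2, 6] / [3] / [5]
  Insert 3 (step 9): P = [1, 2, 3, 7] / [4, 6] / [5, 9] / [8];  Q = [1, 4, 7, 8] / [2, 6] / [3, 9] / [5]
Final shape: (4, 2, 2, 1).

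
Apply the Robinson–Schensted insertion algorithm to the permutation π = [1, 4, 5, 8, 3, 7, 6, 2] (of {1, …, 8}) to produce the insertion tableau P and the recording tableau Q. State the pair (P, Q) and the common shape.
P = [1, 2, 5, 6] / [3, 7] / [4] / [8];  Q = [1, 2, 3, 4] / [5, 6] / [7] / [8];  common shape = (4, 2, 1, 1)

Row-insert the values π_1, π_2, … into P one at a time, bumping the leftmost entry strictly greater than the inserted value down to the next row. The recording tableau Q records, in position (i, j), the step at which that cell was added to P.
  Insert 1 (step 1): P = [1];  Q = [1]
  Insert 4 (step 2): P = [1, 4];  Q = [1, 2]
  Insert 5 (step 3): P = [1, 4, 5];  Q = [1, 2, 3]
  Insert 8 (step 4): P = [1, 4, 5, 8];  Q = [1, 2, 3, 4]
  Insert 3 (step 5): P = [1, 3, 5, 8] / [4];  Q = [1, 2, 3, 4] / [5]
  Insert 7 (step 6): P = [1, 3, 5, 7] / [4, 8];  Q = [1, 2, 3, 4] / [5, 6]
  Insert 6 (step 7): P = [1, 3, 5, 6] / [4, 7] / [8];  Q = [1, 2, 3, 4] / [5, 6] / [7]
  Insert 2 (step 8): P = [1, 2, 5, 6] / [3, 7] / [4] / [8];  Q = [1, 2, 3, 4] / [5, 6] / [7] / [8]
Final shape: (4, 2, 1, 1).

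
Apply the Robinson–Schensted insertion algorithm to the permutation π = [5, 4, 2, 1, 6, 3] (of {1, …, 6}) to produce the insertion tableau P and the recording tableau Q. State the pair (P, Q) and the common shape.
P = [1, 3] / [2, 6] / [4] / [5];  Q = [1, 5] / [2, 6] / [3] / [4];  common shape = (2, 2, 1, 1)

Row-insert the values π_1, π_2, … into P one at a time, bumping the leftmost entry strictly greater than the inserted value down to the next row. The recording tableau Q records, in position (i, j), the step at which that cell was added to P.
  Insert 5 (step 1): P = [5];  Q = [1]
  Insert 4 (step 2): P = [4] / [5];  Q = [1] / [2]
  Insert 2 (step 3): P = [2] / [4] / [5];  Q = [1] / [2] / [3]
  Insert 1 (step 4): P = [1] / [2] / [4] / [5];  Q = [1] / [2] / [3] / [4]
  Insert 6 (step 5): P = [1, 6] / [2] / [4] / [5];  Q = [1, 5] / [2] / [3] / [4]
  Insert 3 (step 6): P = [1, 3] / [2, 6] / [4] / [5];  Q = [1, 5] / [2, 6] / [3] / [4]
Final shape: (2, 2, 1, 1).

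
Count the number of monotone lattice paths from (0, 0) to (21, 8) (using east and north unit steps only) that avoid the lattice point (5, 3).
Number of paths = 3152601

Total paths from (0, 0) to (21, 8): C(29, 21) = 4292145. Paths through (5, 3): (paths (0, 0) → (5, 3)) × (paths (5, 3) → (21, 8)) = C(8, 5) · C(21, 16) = 56 · 20349 = 1139544. Avoidance count = 4292145 − 1139544 = 3152601.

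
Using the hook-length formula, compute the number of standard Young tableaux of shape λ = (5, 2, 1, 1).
# SYT of shape (5, 2, 1, 1) = 189

Hook-length formula: f^λ = n! / Π hook(c), product over all cells c of the Young diagram. For λ = (5, 2, 1, 1), n = 9 boxes. Hook lengths by row (left-to-right, top-to-bottom): [8, 5, 3, 2, 1]; [4, 1]; [2]; [1]. Product of hooks = 1920. So f^λ = 9! / 1920 = 362880 / 1920 = 189.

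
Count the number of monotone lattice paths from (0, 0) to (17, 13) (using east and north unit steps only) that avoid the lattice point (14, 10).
Number of paths = 80534730

Total paths from (0, 0) to (17, 13): C(30, 17) = 119759850. Paths through (14, 10): (paths (0, 0) → (14, 10)) × (paths (14, 10) → (17, 13)) = C(24, 14) · C(6, 3) = 1961256 · 20 = 39225120. Avoidance count = 119759850 − 39225120 = 80534730.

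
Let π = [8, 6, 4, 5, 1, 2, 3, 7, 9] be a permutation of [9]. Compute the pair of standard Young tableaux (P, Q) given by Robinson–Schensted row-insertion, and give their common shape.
P = [1, 2, 3, 7, 9] / [4, 5] / [6] / [8];  Q = [1, 4, 7, 8, 9] / [2, 6] / [3] / [5];  common shape = (5, 2, 1, 1)

Row-insert the values π_1, π_2, … into P one at a time, bumping the leftmost entry strictly greater than the inserted value down to the next row. The recording tableau Q records, in position (i, j), the step at which that cell was added to P.
  Insert 8 (step 1): P = [8];  Q = [1]
  Insert 6 (step 2): P = [6] / [8];  Q = [1] / [2]
  Insert 4 (step 3): P = [4] / [6] / [8];  Q = [1] / [2] / [3]
  Insert 5 (step 4): P = [4, 5] / [6] / [8];  Q = [1, 4] / [2] / [3]
  Insert 1 (step 5): P = [1, 5] / [4] / [6] / [8];  Q = [1, 4] / [2] / [3] / [5]
  Insert 2 (step 6): P = [1, 2] / [4, 5] / [6] / [8];  Q = [1, 4] / [2, 6] / [3] / [5]
  Insert 3 (step 7): P = [1, 2, 3] / [4, 5] / [6] / [8];  Q = [1, 4, 7] / [2, 6] / [3] / [5]
  Insert 7 (step 8): P = [1, 2, 3, 7] / [4, 5] / [6] / [8];  Q = [1, 4, 7, 8] / [2, 6] / [3] / [5]
  Insert 9 (step 9): P = [1, 2, 3, 7, 9] / [4, 5] / [6] / [8];  Q = [1, 4, 7, 8, 9] / [2, 6] / [3] / [5]
Final shape: (5, 2, 1, 1).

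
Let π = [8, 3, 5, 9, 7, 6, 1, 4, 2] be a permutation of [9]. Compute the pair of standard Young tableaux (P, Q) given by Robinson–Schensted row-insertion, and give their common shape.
P = [1, 2, 6] / [3, 4] / [5, 9] / [7] / [8];  Q = [1, 3, 4] / [2, 5] / [6, 8] / [7] / [9];  common shape = (3, 2, 2, 1, 1)

Row-insert the values π_1, π_2, … into P one at a time, bumping the leftmost entry strictly greater than the inserted value down to the next row. The recording tableau Q records, in position (i, j), the step at which that cell was added to P.
  Insert 8 (step 1): P = [8];  Q = [1]
  Insert 3 (step 2): P = [3] / [8];  Q = [1] / [2]
  Insert 5 (step 3): P = [3, 5] / [8];  Q = [1, 3] / [2]
  Insert 9 (step 4): P = [3, 5, 9] / [8];  Q = [1, 3, 4] / [2]
  Insert 7 (step 5): P = [3, 5, 7] / [8, 9];  Q = [1, 3, 4] / [2, 5]
  Insert 6 (step 6): P = [3, 5, 6] / [7, 9] / [8];  Q = [1, 3, 4] / [2, 5] / [6]
  Insert 1 (step 7): P = [1, 5, 6] / [3, 9] / [7] / [8];  Q = [1, 3, 4] / [2, 5] / [6] / [7]
  Insert 4 (step 8): P = [1, 4, 6] / [3, 5] / [7, 9] / [8];  Q = [1, 3, 4] / [2, 5] / [6, 8] / [7]
  Insert 2 (step 9): P = [1, 2, 6] / [3, 4] / [5, 9] / [7] / [8];  Q = [1, 3, 4] / [2, 5] / [6, 8] / [7] / [9]
Final shape: (3, 2, 2, 1, 1).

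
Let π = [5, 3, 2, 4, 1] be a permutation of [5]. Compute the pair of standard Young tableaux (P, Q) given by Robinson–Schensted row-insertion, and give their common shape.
P = [1, 4] / [2] / [3] / [5];  Q = [1, 4] / [2] / [3] / [5];  common shape = (2, 1, 1, 1)

Row-insert the values π_1, π_2, … into P one at a time, bumping the leftmost entry strictly greater than the inserted value down to the next row. The recording tableau Q records, in position (i, j), the step at which that cell was added to P.
  Insert 5 (step 1): P = [5];  Q = [1]
  Insert 3 (step 2): P = [3] / [5];  Q = [1] / [2]
  Insert 2 (step 3): P = [2] / [3] / [5];  Q = [1] / [2] / [3]
  Insert 4 (step 4): P = [2, 4] / [3] / [5];  Q = [1, 4] / [2] / [3]
  Insert 1 (step 5): P = [1, 4] / [2] / [3] / [5];  Q = [1, 4] / [2] / [3] / [5]
Final shape: (2, 1, 1, 1).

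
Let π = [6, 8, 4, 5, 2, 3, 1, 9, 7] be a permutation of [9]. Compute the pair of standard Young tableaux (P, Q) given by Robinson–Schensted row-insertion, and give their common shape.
P = [1, 3, 7] / [2, 5, 9] / [4, 8] / [6];  Q = [1, 2, 8] / [3, 4, 9] / [5, 6] / [7];  common shape = (3, 3, 2, 1)

Row-insert the values π_1, π_2, … into P one at a time, bumping the leftmost entry strictly greater than the inserted value down to the next row. The recording tableau Q records, in position (i, j), the step at which that cell was added to P.
  Insert 6 (step 1): P = [6];  Q = [1]
  Insert 8 (step 2): P = [6, 8];  Q = [1, 2]
  Insert 4 (step 3): P = [4, 8] / [6];  Q = [1, 2] / [3]
  Insert 5 (step 4): P = [4, 5] / [6, 8];  Q = [1, 2] / [3, 4]
  Insert 2 (step 5): P = [2, 5] / [4, 8] / [6];  Q = [1, 2] / [3, 4] / [5]
  Insert 3 (step 6): P = [2, 3] / [4, 5] / [6, 8];  Q = [1, 2] / [3, 4] / [5, 6]
  Insert 1 (step 7): P = [1, 3] / [2, 5] / [4, 8] / [6];  Q = [1, 2] / [3, 4] / [5, 6] / [7]
  Insert 9 (step 8): P = [1, 3, 9] / [2, 5] / [4, 8] / [6];  Q = [1, 2, 8] / [3, 4] / [5, 6] / [7]
  Insert 7 (step 9): P = [1, 3, 7] / [2, 5, 9] / [4, 8] / [6];  Q = [1, 2, 8] / [3, 4, 9] / [5, 6] / [7]
Final shape: (3, 3, 2, 1).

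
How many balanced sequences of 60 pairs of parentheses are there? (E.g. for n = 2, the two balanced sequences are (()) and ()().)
C_60 = 1583850964596120042686772779038896

These balanced parentheses are counted by the Catalan number C_n = (1/(n + 1)) · C(2n, n). For n = 60: C_60 = (1/61) · C(120, 60) = 96614908840363322603893139521372656/61 = 1583850964596120042686772779038896.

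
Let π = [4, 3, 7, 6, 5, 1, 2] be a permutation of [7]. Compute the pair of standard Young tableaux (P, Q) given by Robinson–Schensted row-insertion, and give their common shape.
P = [1, 2] / [3, 5] / [4, 6] / [7];  Q = [1, 3] / [2, 4] / [5, 7] / [6];  common shape = (2, 2, 2, 1)

Row-insert the values π_1, π_2, … into P one at a time, bumping the leftmost entry strictly greater than the inserted value down to the next row. The recording tableau Q records, in position (i, j), the step at which that cell was added to P.
  Insert 4 (step 1): P = [4];  Q = [1]
  Insert 3 (step 2): P = [3] / [4];  Q = [1] / [2]
  Insert 7 (step 3): P = [3, 7] / [4];  Q = [1, 3] / [2]
  Insert 6 (step 4): P = [3, 6] / [4, 7];  Q = [1, 3] / [2, 4]
  Insert 5 (step 5): P = [3, 5] / [4, 6] / [7];  Q = [1, 3] / [2, 4] / [5]
  Insert 1 (step 6): P = [1, 5] / [3, 6] / [4] / [7];  Q = [1, 3] / [2, 4] / [5] / [6]
  Insert 2 (step 7): P = [1, 2] / [3, 5] / [4, 6] / [7];  Q = [1, 3] / [2, 4] / [5, 7] / [6]
Final shape: (2, 2, 2, 1).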